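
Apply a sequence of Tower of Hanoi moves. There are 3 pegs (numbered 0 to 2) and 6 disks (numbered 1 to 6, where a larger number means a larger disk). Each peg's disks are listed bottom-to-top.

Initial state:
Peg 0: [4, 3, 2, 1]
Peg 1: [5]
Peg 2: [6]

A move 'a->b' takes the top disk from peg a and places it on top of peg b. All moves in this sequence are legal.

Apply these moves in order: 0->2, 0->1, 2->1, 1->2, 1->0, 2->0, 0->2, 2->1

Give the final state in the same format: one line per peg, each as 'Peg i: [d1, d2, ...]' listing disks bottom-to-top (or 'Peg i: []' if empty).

Answer: Peg 0: [4, 3, 2]
Peg 1: [5, 1]
Peg 2: [6]

Derivation:
After move 1 (0->2):
Peg 0: [4, 3, 2]
Peg 1: [5]
Peg 2: [6, 1]

After move 2 (0->1):
Peg 0: [4, 3]
Peg 1: [5, 2]
Peg 2: [6, 1]

After move 3 (2->1):
Peg 0: [4, 3]
Peg 1: [5, 2, 1]
Peg 2: [6]

After move 4 (1->2):
Peg 0: [4, 3]
Peg 1: [5, 2]
Peg 2: [6, 1]

After move 5 (1->0):
Peg 0: [4, 3, 2]
Peg 1: [5]
Peg 2: [6, 1]

After move 6 (2->0):
Peg 0: [4, 3, 2, 1]
Peg 1: [5]
Peg 2: [6]

After move 7 (0->2):
Peg 0: [4, 3, 2]
Peg 1: [5]
Peg 2: [6, 1]

After move 8 (2->1):
Peg 0: [4, 3, 2]
Peg 1: [5, 1]
Peg 2: [6]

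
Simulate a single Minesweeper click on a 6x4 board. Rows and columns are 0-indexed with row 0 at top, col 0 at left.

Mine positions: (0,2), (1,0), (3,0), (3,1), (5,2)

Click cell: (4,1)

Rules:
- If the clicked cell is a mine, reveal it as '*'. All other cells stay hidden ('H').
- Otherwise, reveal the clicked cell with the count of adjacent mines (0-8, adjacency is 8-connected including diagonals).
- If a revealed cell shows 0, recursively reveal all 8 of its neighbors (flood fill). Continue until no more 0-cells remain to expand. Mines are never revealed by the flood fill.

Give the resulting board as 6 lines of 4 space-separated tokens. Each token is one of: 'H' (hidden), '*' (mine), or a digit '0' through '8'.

H H H H
H H H H
H H H H
H H H H
H 3 H H
H H H H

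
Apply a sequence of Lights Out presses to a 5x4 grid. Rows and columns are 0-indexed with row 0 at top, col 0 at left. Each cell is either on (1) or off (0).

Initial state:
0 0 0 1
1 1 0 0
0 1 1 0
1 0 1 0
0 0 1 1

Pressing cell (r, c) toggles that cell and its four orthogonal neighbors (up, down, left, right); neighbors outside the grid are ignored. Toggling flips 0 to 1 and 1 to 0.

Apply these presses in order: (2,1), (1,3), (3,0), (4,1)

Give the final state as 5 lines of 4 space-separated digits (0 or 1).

Answer: 0 0 0 0
1 0 1 1
0 0 0 1
0 1 1 0
0 1 0 1

Derivation:
After press 1 at (2,1):
0 0 0 1
1 0 0 0
1 0 0 0
1 1 1 0
0 0 1 1

After press 2 at (1,3):
0 0 0 0
1 0 1 1
1 0 0 1
1 1 1 0
0 0 1 1

After press 3 at (3,0):
0 0 0 0
1 0 1 1
0 0 0 1
0 0 1 0
1 0 1 1

After press 4 at (4,1):
0 0 0 0
1 0 1 1
0 0 0 1
0 1 1 0
0 1 0 1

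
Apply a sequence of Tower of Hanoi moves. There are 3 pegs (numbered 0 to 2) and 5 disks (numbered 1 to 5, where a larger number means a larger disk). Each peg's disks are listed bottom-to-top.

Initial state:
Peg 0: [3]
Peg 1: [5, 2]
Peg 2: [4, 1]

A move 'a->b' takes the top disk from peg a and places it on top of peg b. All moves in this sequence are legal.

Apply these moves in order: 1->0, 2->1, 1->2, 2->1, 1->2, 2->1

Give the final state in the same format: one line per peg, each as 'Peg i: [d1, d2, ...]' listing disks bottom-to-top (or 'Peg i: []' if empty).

After move 1 (1->0):
Peg 0: [3, 2]
Peg 1: [5]
Peg 2: [4, 1]

After move 2 (2->1):
Peg 0: [3, 2]
Peg 1: [5, 1]
Peg 2: [4]

After move 3 (1->2):
Peg 0: [3, 2]
Peg 1: [5]
Peg 2: [4, 1]

After move 4 (2->1):
Peg 0: [3, 2]
Peg 1: [5, 1]
Peg 2: [4]

After move 5 (1->2):
Peg 0: [3, 2]
Peg 1: [5]
Peg 2: [4, 1]

After move 6 (2->1):
Peg 0: [3, 2]
Peg 1: [5, 1]
Peg 2: [4]

Answer: Peg 0: [3, 2]
Peg 1: [5, 1]
Peg 2: [4]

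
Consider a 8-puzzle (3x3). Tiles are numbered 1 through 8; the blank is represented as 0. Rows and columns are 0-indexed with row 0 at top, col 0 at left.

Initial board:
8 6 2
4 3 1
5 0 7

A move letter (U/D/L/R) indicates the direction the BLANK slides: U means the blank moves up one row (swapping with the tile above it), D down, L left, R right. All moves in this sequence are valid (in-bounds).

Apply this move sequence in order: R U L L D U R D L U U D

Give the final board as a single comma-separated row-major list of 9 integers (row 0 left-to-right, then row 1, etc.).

Answer: 8, 6, 2, 0, 7, 3, 4, 5, 1

Derivation:
After move 1 (R):
8 6 2
4 3 1
5 7 0

After move 2 (U):
8 6 2
4 3 0
5 7 1

After move 3 (L):
8 6 2
4 0 3
5 7 1

After move 4 (L):
8 6 2
0 4 3
5 7 1

After move 5 (D):
8 6 2
5 4 3
0 7 1

After move 6 (U):
8 6 2
0 4 3
5 7 1

After move 7 (R):
8 6 2
4 0 3
5 7 1

After move 8 (D):
8 6 2
4 7 3
5 0 1

After move 9 (L):
8 6 2
4 7 3
0 5 1

After move 10 (U):
8 6 2
0 7 3
4 5 1

After move 11 (U):
0 6 2
8 7 3
4 5 1

After move 12 (D):
8 6 2
0 7 3
4 5 1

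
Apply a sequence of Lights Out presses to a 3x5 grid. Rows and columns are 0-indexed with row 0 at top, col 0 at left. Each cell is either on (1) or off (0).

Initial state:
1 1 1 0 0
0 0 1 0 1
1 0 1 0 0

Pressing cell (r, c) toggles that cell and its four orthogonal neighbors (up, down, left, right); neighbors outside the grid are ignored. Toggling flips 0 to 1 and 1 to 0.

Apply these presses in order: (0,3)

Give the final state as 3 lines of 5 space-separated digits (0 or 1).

After press 1 at (0,3):
1 1 0 1 1
0 0 1 1 1
1 0 1 0 0

Answer: 1 1 0 1 1
0 0 1 1 1
1 0 1 0 0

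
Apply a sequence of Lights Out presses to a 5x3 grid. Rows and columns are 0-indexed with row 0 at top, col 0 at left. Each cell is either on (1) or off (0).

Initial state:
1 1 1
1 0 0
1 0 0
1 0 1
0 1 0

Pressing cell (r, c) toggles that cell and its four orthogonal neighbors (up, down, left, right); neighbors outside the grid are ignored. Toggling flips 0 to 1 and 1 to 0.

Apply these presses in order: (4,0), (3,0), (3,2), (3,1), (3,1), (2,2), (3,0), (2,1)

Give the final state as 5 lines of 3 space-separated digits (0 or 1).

Answer: 1 1 1
1 1 1
0 0 1
0 0 1
1 0 1

Derivation:
After press 1 at (4,0):
1 1 1
1 0 0
1 0 0
0 0 1
1 0 0

After press 2 at (3,0):
1 1 1
1 0 0
0 0 0
1 1 1
0 0 0

After press 3 at (3,2):
1 1 1
1 0 0
0 0 1
1 0 0
0 0 1

After press 4 at (3,1):
1 1 1
1 0 0
0 1 1
0 1 1
0 1 1

After press 5 at (3,1):
1 1 1
1 0 0
0 0 1
1 0 0
0 0 1

After press 6 at (2,2):
1 1 1
1 0 1
0 1 0
1 0 1
0 0 1

After press 7 at (3,0):
1 1 1
1 0 1
1 1 0
0 1 1
1 0 1

After press 8 at (2,1):
1 1 1
1 1 1
0 0 1
0 0 1
1 0 1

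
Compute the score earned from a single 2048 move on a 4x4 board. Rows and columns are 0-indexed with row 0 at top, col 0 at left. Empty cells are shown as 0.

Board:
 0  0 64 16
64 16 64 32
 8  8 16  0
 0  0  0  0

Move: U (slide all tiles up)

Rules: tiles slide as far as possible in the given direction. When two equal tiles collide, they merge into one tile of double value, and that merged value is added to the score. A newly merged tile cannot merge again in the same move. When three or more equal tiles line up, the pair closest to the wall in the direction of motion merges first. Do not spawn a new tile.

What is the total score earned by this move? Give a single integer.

Slide up:
col 0: [0, 64, 8, 0] -> [64, 8, 0, 0]  score +0 (running 0)
col 1: [0, 16, 8, 0] -> [16, 8, 0, 0]  score +0 (running 0)
col 2: [64, 64, 16, 0] -> [128, 16, 0, 0]  score +128 (running 128)
col 3: [16, 32, 0, 0] -> [16, 32, 0, 0]  score +0 (running 128)
Board after move:
 64  16 128  16
  8   8  16  32
  0   0   0   0
  0   0   0   0

Answer: 128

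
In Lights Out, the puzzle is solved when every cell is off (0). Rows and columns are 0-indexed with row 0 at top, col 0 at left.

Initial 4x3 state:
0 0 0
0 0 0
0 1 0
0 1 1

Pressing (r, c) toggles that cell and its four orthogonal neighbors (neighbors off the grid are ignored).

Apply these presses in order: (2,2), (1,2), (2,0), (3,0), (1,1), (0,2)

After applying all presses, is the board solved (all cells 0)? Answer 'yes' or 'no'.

Answer: yes

Derivation:
After press 1 at (2,2):
0 0 0
0 0 1
0 0 1
0 1 0

After press 2 at (1,2):
0 0 1
0 1 0
0 0 0
0 1 0

After press 3 at (2,0):
0 0 1
1 1 0
1 1 0
1 1 0

After press 4 at (3,0):
0 0 1
1 1 0
0 1 0
0 0 0

After press 5 at (1,1):
0 1 1
0 0 1
0 0 0
0 0 0

After press 6 at (0,2):
0 0 0
0 0 0
0 0 0
0 0 0

Lights still on: 0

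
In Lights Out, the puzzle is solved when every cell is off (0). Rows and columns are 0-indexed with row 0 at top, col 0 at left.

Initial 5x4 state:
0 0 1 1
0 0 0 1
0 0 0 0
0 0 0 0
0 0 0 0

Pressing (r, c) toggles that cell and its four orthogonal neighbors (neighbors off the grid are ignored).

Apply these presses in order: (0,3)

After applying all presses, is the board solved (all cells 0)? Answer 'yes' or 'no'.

After press 1 at (0,3):
0 0 0 0
0 0 0 0
0 0 0 0
0 0 0 0
0 0 0 0

Lights still on: 0

Answer: yes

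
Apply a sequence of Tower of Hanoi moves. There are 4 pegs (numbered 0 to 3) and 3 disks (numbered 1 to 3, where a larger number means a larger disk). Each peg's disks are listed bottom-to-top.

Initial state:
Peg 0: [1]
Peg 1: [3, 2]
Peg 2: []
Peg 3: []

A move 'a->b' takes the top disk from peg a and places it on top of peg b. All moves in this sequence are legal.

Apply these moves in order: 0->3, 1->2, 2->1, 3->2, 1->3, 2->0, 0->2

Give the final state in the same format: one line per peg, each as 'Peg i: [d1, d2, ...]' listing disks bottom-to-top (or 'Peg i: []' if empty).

Answer: Peg 0: []
Peg 1: [3]
Peg 2: [1]
Peg 3: [2]

Derivation:
After move 1 (0->3):
Peg 0: []
Peg 1: [3, 2]
Peg 2: []
Peg 3: [1]

After move 2 (1->2):
Peg 0: []
Peg 1: [3]
Peg 2: [2]
Peg 3: [1]

After move 3 (2->1):
Peg 0: []
Peg 1: [3, 2]
Peg 2: []
Peg 3: [1]

After move 4 (3->2):
Peg 0: []
Peg 1: [3, 2]
Peg 2: [1]
Peg 3: []

After move 5 (1->3):
Peg 0: []
Peg 1: [3]
Peg 2: [1]
Peg 3: [2]

After move 6 (2->0):
Peg 0: [1]
Peg 1: [3]
Peg 2: []
Peg 3: [2]

After move 7 (0->2):
Peg 0: []
Peg 1: [3]
Peg 2: [1]
Peg 3: [2]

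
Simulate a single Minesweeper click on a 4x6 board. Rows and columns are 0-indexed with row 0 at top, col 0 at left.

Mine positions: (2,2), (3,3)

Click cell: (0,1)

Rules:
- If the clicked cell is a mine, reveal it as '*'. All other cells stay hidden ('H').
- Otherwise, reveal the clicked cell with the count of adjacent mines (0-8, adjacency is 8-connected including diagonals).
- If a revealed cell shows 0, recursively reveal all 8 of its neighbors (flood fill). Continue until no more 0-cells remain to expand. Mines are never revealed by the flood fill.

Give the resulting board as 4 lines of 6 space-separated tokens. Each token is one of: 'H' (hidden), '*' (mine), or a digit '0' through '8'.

0 0 0 0 0 0
0 1 1 1 0 0
0 1 H 2 1 0
0 1 H H 1 0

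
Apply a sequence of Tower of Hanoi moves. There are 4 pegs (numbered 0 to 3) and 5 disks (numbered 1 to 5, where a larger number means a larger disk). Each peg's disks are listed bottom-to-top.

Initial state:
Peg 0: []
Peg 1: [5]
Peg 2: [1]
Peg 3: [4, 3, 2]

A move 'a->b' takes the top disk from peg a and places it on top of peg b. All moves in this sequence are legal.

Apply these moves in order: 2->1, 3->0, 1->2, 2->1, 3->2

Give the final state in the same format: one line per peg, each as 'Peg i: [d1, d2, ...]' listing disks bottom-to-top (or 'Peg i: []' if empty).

After move 1 (2->1):
Peg 0: []
Peg 1: [5, 1]
Peg 2: []
Peg 3: [4, 3, 2]

After move 2 (3->0):
Peg 0: [2]
Peg 1: [5, 1]
Peg 2: []
Peg 3: [4, 3]

After move 3 (1->2):
Peg 0: [2]
Peg 1: [5]
Peg 2: [1]
Peg 3: [4, 3]

After move 4 (2->1):
Peg 0: [2]
Peg 1: [5, 1]
Peg 2: []
Peg 3: [4, 3]

After move 5 (3->2):
Peg 0: [2]
Peg 1: [5, 1]
Peg 2: [3]
Peg 3: [4]

Answer: Peg 0: [2]
Peg 1: [5, 1]
Peg 2: [3]
Peg 3: [4]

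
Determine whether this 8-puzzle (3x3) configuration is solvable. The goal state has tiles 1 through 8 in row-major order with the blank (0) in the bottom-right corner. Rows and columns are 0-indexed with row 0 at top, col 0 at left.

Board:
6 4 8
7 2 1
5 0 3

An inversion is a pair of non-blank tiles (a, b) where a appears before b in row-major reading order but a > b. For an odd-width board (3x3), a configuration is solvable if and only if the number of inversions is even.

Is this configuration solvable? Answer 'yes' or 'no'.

Answer: no

Derivation:
Inversions (pairs i<j in row-major order where tile[i] > tile[j] > 0): 19
19 is odd, so the puzzle is not solvable.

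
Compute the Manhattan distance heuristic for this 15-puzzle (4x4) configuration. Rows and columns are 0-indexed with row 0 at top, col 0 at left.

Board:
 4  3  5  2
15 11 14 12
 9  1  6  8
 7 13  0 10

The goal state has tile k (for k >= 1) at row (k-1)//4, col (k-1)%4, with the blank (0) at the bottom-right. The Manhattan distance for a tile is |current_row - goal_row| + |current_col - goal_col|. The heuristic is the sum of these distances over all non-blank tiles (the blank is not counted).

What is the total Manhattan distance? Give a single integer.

Tile 4: at (0,0), goal (0,3), distance |0-0|+|0-3| = 3
Tile 3: at (0,1), goal (0,2), distance |0-0|+|1-2| = 1
Tile 5: at (0,2), goal (1,0), distance |0-1|+|2-0| = 3
Tile 2: at (0,3), goal (0,1), distance |0-0|+|3-1| = 2
Tile 15: at (1,0), goal (3,2), distance |1-3|+|0-2| = 4
Tile 11: at (1,1), goal (2,2), distance |1-2|+|1-2| = 2
Tile 14: at (1,2), goal (3,1), distance |1-3|+|2-1| = 3
Tile 12: at (1,3), goal (2,3), distance |1-2|+|3-3| = 1
Tile 9: at (2,0), goal (2,0), distance |2-2|+|0-0| = 0
Tile 1: at (2,1), goal (0,0), distance |2-0|+|1-0| = 3
Tile 6: at (2,2), goal (1,1), distance |2-1|+|2-1| = 2
Tile 8: at (2,3), goal (1,3), distance |2-1|+|3-3| = 1
Tile 7: at (3,0), goal (1,2), distance |3-1|+|0-2| = 4
Tile 13: at (3,1), goal (3,0), distance |3-3|+|1-0| = 1
Tile 10: at (3,3), goal (2,1), distance |3-2|+|3-1| = 3
Sum: 3 + 1 + 3 + 2 + 4 + 2 + 3 + 1 + 0 + 3 + 2 + 1 + 4 + 1 + 3 = 33

Answer: 33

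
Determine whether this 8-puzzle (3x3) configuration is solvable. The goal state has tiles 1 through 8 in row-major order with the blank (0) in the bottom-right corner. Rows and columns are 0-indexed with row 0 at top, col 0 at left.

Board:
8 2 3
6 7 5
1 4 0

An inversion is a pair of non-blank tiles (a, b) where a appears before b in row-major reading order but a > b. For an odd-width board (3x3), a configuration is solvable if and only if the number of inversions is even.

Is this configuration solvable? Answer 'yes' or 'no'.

Inversions (pairs i<j in row-major order where tile[i] > tile[j] > 0): 17
17 is odd, so the puzzle is not solvable.

Answer: no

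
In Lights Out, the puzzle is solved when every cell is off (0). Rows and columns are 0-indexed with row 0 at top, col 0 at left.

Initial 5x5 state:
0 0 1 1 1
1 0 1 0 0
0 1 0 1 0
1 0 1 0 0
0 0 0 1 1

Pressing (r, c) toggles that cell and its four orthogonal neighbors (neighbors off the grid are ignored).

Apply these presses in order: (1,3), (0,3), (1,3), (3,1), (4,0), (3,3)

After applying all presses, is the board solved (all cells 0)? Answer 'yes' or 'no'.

Answer: no

Derivation:
After press 1 at (1,3):
0 0 1 0 1
1 0 0 1 1
0 1 0 0 0
1 0 1 0 0
0 0 0 1 1

After press 2 at (0,3):
0 0 0 1 0
1 0 0 0 1
0 1 0 0 0
1 0 1 0 0
0 0 0 1 1

After press 3 at (1,3):
0 0 0 0 0
1 0 1 1 0
0 1 0 1 0
1 0 1 0 0
0 0 0 1 1

After press 4 at (3,1):
0 0 0 0 0
1 0 1 1 0
0 0 0 1 0
0 1 0 0 0
0 1 0 1 1

After press 5 at (4,0):
0 0 0 0 0
1 0 1 1 0
0 0 0 1 0
1 1 0 0 0
1 0 0 1 1

After press 6 at (3,3):
0 0 0 0 0
1 0 1 1 0
0 0 0 0 0
1 1 1 1 1
1 0 0 0 1

Lights still on: 10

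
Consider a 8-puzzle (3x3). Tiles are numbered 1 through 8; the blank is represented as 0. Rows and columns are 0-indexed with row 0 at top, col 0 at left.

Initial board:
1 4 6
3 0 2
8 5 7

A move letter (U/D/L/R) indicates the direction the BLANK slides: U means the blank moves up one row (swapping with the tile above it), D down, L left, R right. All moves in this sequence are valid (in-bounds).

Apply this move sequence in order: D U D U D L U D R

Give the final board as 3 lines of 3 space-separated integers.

Answer: 1 4 6
3 5 2
8 0 7

Derivation:
After move 1 (D):
1 4 6
3 5 2
8 0 7

After move 2 (U):
1 4 6
3 0 2
8 5 7

After move 3 (D):
1 4 6
3 5 2
8 0 7

After move 4 (U):
1 4 6
3 0 2
8 5 7

After move 5 (D):
1 4 6
3 5 2
8 0 7

After move 6 (L):
1 4 6
3 5 2
0 8 7

After move 7 (U):
1 4 6
0 5 2
3 8 7

After move 8 (D):
1 4 6
3 5 2
0 8 7

After move 9 (R):
1 4 6
3 5 2
8 0 7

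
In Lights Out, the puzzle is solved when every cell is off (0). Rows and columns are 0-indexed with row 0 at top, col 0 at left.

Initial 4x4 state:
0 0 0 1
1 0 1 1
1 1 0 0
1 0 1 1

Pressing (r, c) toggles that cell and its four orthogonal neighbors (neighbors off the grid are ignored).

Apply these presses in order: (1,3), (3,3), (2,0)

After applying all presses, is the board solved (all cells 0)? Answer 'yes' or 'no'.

After press 1 at (1,3):
0 0 0 0
1 0 0 0
1 1 0 1
1 0 1 1

After press 2 at (3,3):
0 0 0 0
1 0 0 0
1 1 0 0
1 0 0 0

After press 3 at (2,0):
0 0 0 0
0 0 0 0
0 0 0 0
0 0 0 0

Lights still on: 0

Answer: yes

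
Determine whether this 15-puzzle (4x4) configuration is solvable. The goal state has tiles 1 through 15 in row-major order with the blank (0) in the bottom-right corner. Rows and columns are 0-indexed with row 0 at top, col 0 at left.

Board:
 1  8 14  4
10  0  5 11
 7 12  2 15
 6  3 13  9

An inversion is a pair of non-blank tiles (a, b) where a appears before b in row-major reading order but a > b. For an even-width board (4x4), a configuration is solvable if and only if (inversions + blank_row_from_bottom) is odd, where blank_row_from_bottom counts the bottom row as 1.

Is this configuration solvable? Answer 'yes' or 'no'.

Inversions: 45
Blank is in row 1 (0-indexed from top), which is row 3 counting from the bottom (bottom = 1).
45 + 3 = 48, which is even, so the puzzle is not solvable.

Answer: no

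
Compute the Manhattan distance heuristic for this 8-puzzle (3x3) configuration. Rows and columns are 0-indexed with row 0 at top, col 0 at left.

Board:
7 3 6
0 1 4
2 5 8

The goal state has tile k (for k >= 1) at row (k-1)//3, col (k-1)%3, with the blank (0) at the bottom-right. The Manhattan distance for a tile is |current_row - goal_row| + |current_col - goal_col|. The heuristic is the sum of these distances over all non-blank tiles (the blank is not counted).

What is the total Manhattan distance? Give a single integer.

Tile 7: at (0,0), goal (2,0), distance |0-2|+|0-0| = 2
Tile 3: at (0,1), goal (0,2), distance |0-0|+|1-2| = 1
Tile 6: at (0,2), goal (1,2), distance |0-1|+|2-2| = 1
Tile 1: at (1,1), goal (0,0), distance |1-0|+|1-0| = 2
Tile 4: at (1,2), goal (1,0), distance |1-1|+|2-0| = 2
Tile 2: at (2,0), goal (0,1), distance |2-0|+|0-1| = 3
Tile 5: at (2,1), goal (1,1), distance |2-1|+|1-1| = 1
Tile 8: at (2,2), goal (2,1), distance |2-2|+|2-1| = 1
Sum: 2 + 1 + 1 + 2 + 2 + 3 + 1 + 1 = 13

Answer: 13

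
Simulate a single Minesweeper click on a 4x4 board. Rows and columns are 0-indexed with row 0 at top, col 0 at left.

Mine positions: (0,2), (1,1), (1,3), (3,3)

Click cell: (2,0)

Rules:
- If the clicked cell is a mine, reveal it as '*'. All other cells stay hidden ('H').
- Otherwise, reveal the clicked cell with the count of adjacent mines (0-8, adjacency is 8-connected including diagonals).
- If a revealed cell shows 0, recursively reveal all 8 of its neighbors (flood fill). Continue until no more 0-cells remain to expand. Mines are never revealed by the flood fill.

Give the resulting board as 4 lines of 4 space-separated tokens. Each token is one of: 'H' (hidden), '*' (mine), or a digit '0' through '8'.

H H H H
H H H H
1 H H H
H H H H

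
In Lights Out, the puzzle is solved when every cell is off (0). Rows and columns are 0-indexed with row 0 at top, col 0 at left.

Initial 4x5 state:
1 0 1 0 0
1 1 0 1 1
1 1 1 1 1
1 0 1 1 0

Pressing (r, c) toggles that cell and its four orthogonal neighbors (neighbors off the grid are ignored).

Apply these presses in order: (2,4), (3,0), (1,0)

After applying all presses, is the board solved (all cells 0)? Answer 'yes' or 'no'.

Answer: no

Derivation:
After press 1 at (2,4):
1 0 1 0 0
1 1 0 1 0
1 1 1 0 0
1 0 1 1 1

After press 2 at (3,0):
1 0 1 0 0
1 1 0 1 0
0 1 1 0 0
0 1 1 1 1

After press 3 at (1,0):
0 0 1 0 0
0 0 0 1 0
1 1 1 0 0
0 1 1 1 1

Lights still on: 9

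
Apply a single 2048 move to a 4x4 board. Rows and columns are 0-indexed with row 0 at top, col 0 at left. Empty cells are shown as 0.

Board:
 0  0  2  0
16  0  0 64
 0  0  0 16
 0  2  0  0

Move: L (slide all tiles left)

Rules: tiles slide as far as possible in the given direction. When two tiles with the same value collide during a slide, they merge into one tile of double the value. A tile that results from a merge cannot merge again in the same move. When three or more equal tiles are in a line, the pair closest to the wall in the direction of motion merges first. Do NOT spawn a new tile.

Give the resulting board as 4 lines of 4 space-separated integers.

Slide left:
row 0: [0, 0, 2, 0] -> [2, 0, 0, 0]
row 1: [16, 0, 0, 64] -> [16, 64, 0, 0]
row 2: [0, 0, 0, 16] -> [16, 0, 0, 0]
row 3: [0, 2, 0, 0] -> [2, 0, 0, 0]

Answer:  2  0  0  0
16 64  0  0
16  0  0  0
 2  0  0  0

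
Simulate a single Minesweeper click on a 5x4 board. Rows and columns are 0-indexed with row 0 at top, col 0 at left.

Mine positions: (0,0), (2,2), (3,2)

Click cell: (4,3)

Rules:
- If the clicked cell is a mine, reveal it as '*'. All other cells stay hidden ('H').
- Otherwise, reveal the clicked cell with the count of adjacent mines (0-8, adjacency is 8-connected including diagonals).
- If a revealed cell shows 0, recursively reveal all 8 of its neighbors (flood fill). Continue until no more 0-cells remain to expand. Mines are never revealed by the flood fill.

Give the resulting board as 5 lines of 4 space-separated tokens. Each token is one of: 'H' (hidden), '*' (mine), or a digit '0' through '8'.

H H H H
H H H H
H H H H
H H H H
H H H 1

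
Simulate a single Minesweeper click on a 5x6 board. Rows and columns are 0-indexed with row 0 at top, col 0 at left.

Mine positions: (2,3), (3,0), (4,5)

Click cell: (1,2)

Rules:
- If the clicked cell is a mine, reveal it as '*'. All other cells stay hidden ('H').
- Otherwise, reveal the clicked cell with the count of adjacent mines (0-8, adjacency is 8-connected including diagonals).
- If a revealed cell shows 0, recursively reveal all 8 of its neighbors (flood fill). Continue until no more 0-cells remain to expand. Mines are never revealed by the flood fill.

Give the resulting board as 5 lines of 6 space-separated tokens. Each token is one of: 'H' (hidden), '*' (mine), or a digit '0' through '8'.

H H H H H H
H H 1 H H H
H H H H H H
H H H H H H
H H H H H H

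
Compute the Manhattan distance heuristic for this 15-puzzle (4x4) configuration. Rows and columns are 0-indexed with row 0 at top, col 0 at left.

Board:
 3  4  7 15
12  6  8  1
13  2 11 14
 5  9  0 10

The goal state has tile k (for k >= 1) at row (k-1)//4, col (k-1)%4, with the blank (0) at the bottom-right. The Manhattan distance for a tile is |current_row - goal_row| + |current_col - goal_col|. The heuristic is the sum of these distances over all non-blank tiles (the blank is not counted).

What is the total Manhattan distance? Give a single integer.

Tile 3: (0,0)->(0,2) = 2
Tile 4: (0,1)->(0,3) = 2
Tile 7: (0,2)->(1,2) = 1
Tile 15: (0,3)->(3,2) = 4
Tile 12: (1,0)->(2,3) = 4
Tile 6: (1,1)->(1,1) = 0
Tile 8: (1,2)->(1,3) = 1
Tile 1: (1,3)->(0,0) = 4
Tile 13: (2,0)->(3,0) = 1
Tile 2: (2,1)->(0,1) = 2
Tile 11: (2,2)->(2,2) = 0
Tile 14: (2,3)->(3,1) = 3
Tile 5: (3,0)->(1,0) = 2
Tile 9: (3,1)->(2,0) = 2
Tile 10: (3,3)->(2,1) = 3
Sum: 2 + 2 + 1 + 4 + 4 + 0 + 1 + 4 + 1 + 2 + 0 + 3 + 2 + 2 + 3 = 31

Answer: 31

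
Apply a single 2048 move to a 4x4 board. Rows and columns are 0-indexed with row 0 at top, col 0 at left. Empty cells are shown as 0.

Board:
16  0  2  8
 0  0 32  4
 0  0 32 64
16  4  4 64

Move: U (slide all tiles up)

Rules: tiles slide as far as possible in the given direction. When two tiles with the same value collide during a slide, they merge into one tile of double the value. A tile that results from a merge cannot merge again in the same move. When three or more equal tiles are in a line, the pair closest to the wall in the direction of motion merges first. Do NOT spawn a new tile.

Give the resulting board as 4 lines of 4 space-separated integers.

Answer:  32   4   2   8
  0   0  64   4
  0   0   4 128
  0   0   0   0

Derivation:
Slide up:
col 0: [16, 0, 0, 16] -> [32, 0, 0, 0]
col 1: [0, 0, 0, 4] -> [4, 0, 0, 0]
col 2: [2, 32, 32, 4] -> [2, 64, 4, 0]
col 3: [8, 4, 64, 64] -> [8, 4, 128, 0]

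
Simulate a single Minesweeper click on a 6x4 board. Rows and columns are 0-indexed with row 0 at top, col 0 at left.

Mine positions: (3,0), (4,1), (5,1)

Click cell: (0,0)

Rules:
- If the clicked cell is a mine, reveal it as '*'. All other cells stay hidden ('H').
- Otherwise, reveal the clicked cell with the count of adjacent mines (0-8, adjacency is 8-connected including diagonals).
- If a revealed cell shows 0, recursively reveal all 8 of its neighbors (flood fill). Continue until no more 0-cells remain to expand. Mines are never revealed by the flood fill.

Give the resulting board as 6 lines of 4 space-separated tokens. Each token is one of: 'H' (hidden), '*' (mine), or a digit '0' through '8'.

0 0 0 0
0 0 0 0
1 1 0 0
H 2 1 0
H H 2 0
H H 2 0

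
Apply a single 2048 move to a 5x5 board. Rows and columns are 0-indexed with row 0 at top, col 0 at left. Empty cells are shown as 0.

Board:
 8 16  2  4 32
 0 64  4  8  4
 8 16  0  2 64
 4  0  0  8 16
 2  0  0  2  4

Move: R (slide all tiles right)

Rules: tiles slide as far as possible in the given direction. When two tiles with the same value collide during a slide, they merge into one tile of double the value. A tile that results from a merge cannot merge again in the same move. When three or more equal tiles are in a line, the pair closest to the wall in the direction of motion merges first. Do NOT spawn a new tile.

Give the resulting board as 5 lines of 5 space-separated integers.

Answer:  8 16  2  4 32
 0 64  4  8  4
 0  8 16  2 64
 0  0  4  8 16
 0  0  0  4  4

Derivation:
Slide right:
row 0: [8, 16, 2, 4, 32] -> [8, 16, 2, 4, 32]
row 1: [0, 64, 4, 8, 4] -> [0, 64, 4, 8, 4]
row 2: [8, 16, 0, 2, 64] -> [0, 8, 16, 2, 64]
row 3: [4, 0, 0, 8, 16] -> [0, 0, 4, 8, 16]
row 4: [2, 0, 0, 2, 4] -> [0, 0, 0, 4, 4]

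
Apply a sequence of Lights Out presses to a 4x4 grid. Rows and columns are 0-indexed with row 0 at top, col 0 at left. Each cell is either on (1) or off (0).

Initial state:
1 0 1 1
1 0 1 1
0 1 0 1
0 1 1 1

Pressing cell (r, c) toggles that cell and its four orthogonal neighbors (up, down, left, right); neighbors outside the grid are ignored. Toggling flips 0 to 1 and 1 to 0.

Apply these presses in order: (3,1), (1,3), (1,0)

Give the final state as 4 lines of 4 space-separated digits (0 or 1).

Answer: 0 0 1 0
0 1 0 0
1 0 0 0
1 0 0 1

Derivation:
After press 1 at (3,1):
1 0 1 1
1 0 1 1
0 0 0 1
1 0 0 1

After press 2 at (1,3):
1 0 1 0
1 0 0 0
0 0 0 0
1 0 0 1

After press 3 at (1,0):
0 0 1 0
0 1 0 0
1 0 0 0
1 0 0 1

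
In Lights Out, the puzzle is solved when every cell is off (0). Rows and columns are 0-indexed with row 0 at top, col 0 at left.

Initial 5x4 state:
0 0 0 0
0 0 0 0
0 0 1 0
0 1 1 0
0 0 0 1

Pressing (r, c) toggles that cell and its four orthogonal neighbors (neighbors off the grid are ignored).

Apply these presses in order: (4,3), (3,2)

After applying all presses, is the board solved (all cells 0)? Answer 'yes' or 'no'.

Answer: yes

Derivation:
After press 1 at (4,3):
0 0 0 0
0 0 0 0
0 0 1 0
0 1 1 1
0 0 1 0

After press 2 at (3,2):
0 0 0 0
0 0 0 0
0 0 0 0
0 0 0 0
0 0 0 0

Lights still on: 0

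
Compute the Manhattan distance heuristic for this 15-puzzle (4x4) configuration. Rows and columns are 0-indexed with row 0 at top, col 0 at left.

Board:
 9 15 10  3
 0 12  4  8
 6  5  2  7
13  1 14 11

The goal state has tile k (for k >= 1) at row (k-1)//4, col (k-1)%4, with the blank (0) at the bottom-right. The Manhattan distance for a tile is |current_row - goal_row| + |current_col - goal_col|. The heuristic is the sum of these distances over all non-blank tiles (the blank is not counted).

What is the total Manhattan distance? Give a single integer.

Tile 9: at (0,0), goal (2,0), distance |0-2|+|0-0| = 2
Tile 15: at (0,1), goal (3,2), distance |0-3|+|1-2| = 4
Tile 10: at (0,2), goal (2,1), distance |0-2|+|2-1| = 3
Tile 3: at (0,3), goal (0,2), distance |0-0|+|3-2| = 1
Tile 12: at (1,1), goal (2,3), distance |1-2|+|1-3| = 3
Tile 4: at (1,2), goal (0,3), distance |1-0|+|2-3| = 2
Tile 8: at (1,3), goal (1,3), distance |1-1|+|3-3| = 0
Tile 6: at (2,0), goal (1,1), distance |2-1|+|0-1| = 2
Tile 5: at (2,1), goal (1,0), distance |2-1|+|1-0| = 2
Tile 2: at (2,2), goal (0,1), distance |2-0|+|2-1| = 3
Tile 7: at (2,3), goal (1,2), distance |2-1|+|3-2| = 2
Tile 13: at (3,0), goal (3,0), distance |3-3|+|0-0| = 0
Tile 1: at (3,1), goal (0,0), distance |3-0|+|1-0| = 4
Tile 14: at (3,2), goal (3,1), distance |3-3|+|2-1| = 1
Tile 11: at (3,3), goal (2,2), distance |3-2|+|3-2| = 2
Sum: 2 + 4 + 3 + 1 + 3 + 2 + 0 + 2 + 2 + 3 + 2 + 0 + 4 + 1 + 2 = 31

Answer: 31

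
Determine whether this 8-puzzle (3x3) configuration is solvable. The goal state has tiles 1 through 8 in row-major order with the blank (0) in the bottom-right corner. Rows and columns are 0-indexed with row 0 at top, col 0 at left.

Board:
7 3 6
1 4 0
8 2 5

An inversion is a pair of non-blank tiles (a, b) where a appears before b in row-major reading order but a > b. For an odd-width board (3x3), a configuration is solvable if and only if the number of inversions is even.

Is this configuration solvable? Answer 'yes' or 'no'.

Inversions (pairs i<j in row-major order where tile[i] > tile[j] > 0): 15
15 is odd, so the puzzle is not solvable.

Answer: no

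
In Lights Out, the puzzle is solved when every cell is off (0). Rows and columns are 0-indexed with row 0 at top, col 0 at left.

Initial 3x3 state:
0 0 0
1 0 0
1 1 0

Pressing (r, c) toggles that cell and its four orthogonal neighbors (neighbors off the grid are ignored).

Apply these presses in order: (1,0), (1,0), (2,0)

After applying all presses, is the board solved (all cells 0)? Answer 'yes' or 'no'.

After press 1 at (1,0):
1 0 0
0 1 0
0 1 0

After press 2 at (1,0):
0 0 0
1 0 0
1 1 0

After press 3 at (2,0):
0 0 0
0 0 0
0 0 0

Lights still on: 0

Answer: yes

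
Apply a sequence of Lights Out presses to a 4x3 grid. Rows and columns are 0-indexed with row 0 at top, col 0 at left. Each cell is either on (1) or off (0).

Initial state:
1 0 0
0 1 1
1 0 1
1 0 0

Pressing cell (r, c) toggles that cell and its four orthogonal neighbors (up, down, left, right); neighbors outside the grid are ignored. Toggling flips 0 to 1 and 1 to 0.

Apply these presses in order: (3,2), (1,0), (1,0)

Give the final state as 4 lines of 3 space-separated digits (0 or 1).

After press 1 at (3,2):
1 0 0
0 1 1
1 0 0
1 1 1

After press 2 at (1,0):
0 0 0
1 0 1
0 0 0
1 1 1

After press 3 at (1,0):
1 0 0
0 1 1
1 0 0
1 1 1

Answer: 1 0 0
0 1 1
1 0 0
1 1 1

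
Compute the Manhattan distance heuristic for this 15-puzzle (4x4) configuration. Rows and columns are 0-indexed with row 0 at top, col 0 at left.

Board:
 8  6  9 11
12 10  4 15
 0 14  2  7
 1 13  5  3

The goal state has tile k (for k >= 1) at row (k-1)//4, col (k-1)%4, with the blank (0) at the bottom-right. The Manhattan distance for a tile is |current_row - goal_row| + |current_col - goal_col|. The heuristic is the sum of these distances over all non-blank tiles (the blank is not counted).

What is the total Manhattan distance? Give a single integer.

Tile 8: (0,0)->(1,3) = 4
Tile 6: (0,1)->(1,1) = 1
Tile 9: (0,2)->(2,0) = 4
Tile 11: (0,3)->(2,2) = 3
Tile 12: (1,0)->(2,3) = 4
Tile 10: (1,1)->(2,1) = 1
Tile 4: (1,2)->(0,3) = 2
Tile 15: (1,3)->(3,2) = 3
Tile 14: (2,1)->(3,1) = 1
Tile 2: (2,2)->(0,1) = 3
Tile 7: (2,3)->(1,2) = 2
Tile 1: (3,0)->(0,0) = 3
Tile 13: (3,1)->(3,0) = 1
Tile 5: (3,2)->(1,0) = 4
Tile 3: (3,3)->(0,2) = 4
Sum: 4 + 1 + 4 + 3 + 4 + 1 + 2 + 3 + 1 + 3 + 2 + 3 + 1 + 4 + 4 = 40

Answer: 40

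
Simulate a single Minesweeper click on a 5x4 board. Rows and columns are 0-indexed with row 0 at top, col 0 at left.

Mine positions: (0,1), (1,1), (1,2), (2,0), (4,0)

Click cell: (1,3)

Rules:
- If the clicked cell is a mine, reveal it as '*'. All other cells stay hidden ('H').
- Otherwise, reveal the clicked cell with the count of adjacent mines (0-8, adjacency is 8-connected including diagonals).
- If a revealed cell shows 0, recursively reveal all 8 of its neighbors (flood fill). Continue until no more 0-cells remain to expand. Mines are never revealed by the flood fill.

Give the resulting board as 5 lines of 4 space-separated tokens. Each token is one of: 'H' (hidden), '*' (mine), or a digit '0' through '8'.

H H H H
H H H 1
H H H H
H H H H
H H H H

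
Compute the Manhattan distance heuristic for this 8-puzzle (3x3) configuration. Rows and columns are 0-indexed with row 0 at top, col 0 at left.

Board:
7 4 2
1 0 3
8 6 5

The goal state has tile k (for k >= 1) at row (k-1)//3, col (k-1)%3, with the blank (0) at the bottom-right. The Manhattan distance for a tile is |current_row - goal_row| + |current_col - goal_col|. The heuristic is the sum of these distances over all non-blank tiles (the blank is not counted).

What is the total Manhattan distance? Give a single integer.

Tile 7: (0,0)->(2,0) = 2
Tile 4: (0,1)->(1,0) = 2
Tile 2: (0,2)->(0,1) = 1
Tile 1: (1,0)->(0,0) = 1
Tile 3: (1,2)->(0,2) = 1
Tile 8: (2,0)->(2,1) = 1
Tile 6: (2,1)->(1,2) = 2
Tile 5: (2,2)->(1,1) = 2
Sum: 2 + 2 + 1 + 1 + 1 + 1 + 2 + 2 = 12

Answer: 12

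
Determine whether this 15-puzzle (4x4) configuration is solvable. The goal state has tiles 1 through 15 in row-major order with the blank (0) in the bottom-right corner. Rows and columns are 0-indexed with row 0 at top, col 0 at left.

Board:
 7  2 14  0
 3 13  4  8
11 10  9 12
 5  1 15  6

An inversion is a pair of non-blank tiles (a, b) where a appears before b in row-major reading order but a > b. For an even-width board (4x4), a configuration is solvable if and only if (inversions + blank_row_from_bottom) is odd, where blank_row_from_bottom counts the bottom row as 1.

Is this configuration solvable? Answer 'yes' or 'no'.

Inversions: 49
Blank is in row 0 (0-indexed from top), which is row 4 counting from the bottom (bottom = 1).
49 + 4 = 53, which is odd, so the puzzle is solvable.

Answer: yes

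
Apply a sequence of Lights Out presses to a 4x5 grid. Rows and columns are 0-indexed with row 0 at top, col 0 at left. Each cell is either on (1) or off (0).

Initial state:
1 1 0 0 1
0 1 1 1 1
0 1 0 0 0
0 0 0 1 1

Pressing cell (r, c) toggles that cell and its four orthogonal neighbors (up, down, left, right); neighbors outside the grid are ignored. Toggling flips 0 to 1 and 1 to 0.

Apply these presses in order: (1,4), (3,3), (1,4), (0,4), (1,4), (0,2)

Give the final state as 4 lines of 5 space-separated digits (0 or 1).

Answer: 1 0 1 0 1
0 1 0 0 1
0 1 0 1 1
0 0 1 0 0

Derivation:
After press 1 at (1,4):
1 1 0 0 0
0 1 1 0 0
0 1 0 0 1
0 0 0 1 1

After press 2 at (3,3):
1 1 0 0 0
0 1 1 0 0
0 1 0 1 1
0 0 1 0 0

After press 3 at (1,4):
1 1 0 0 1
0 1 1 1 1
0 1 0 1 0
0 0 1 0 0

After press 4 at (0,4):
1 1 0 1 0
0 1 1 1 0
0 1 0 1 0
0 0 1 0 0

After press 5 at (1,4):
1 1 0 1 1
0 1 1 0 1
0 1 0 1 1
0 0 1 0 0

After press 6 at (0,2):
1 0 1 0 1
0 1 0 0 1
0 1 0 1 1
0 0 1 0 0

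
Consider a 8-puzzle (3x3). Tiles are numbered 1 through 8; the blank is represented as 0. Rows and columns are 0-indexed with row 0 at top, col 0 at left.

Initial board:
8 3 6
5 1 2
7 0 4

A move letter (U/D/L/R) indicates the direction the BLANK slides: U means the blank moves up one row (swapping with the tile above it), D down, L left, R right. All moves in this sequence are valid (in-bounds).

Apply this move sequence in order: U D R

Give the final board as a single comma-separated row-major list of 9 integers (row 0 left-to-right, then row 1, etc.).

After move 1 (U):
8 3 6
5 0 2
7 1 4

After move 2 (D):
8 3 6
5 1 2
7 0 4

After move 3 (R):
8 3 6
5 1 2
7 4 0

Answer: 8, 3, 6, 5, 1, 2, 7, 4, 0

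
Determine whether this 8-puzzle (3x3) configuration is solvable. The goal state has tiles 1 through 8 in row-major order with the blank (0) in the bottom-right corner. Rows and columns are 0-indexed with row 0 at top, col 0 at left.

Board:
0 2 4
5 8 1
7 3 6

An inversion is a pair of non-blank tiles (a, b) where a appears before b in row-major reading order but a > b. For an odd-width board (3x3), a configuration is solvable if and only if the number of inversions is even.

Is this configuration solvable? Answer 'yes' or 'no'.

Inversions (pairs i<j in row-major order where tile[i] > tile[j] > 0): 11
11 is odd, so the puzzle is not solvable.

Answer: no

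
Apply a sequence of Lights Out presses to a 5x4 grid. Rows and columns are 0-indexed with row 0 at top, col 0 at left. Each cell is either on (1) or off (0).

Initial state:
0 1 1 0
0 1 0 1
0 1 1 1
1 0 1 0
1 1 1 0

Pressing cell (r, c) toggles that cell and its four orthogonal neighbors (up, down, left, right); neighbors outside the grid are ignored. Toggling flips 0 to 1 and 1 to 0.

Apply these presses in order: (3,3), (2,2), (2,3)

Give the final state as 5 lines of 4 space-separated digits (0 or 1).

Answer: 0 1 1 0
0 1 1 0
0 0 1 0
1 0 1 0
1 1 1 1

Derivation:
After press 1 at (3,3):
0 1 1 0
0 1 0 1
0 1 1 0
1 0 0 1
1 1 1 1

After press 2 at (2,2):
0 1 1 0
0 1 1 1
0 0 0 1
1 0 1 1
1 1 1 1

After press 3 at (2,3):
0 1 1 0
0 1 1 0
0 0 1 0
1 0 1 0
1 1 1 1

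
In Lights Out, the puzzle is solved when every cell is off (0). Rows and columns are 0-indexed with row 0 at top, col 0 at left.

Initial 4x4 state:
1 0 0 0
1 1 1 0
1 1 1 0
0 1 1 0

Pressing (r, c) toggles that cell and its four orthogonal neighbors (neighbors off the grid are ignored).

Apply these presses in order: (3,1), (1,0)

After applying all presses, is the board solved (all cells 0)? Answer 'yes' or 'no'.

Answer: no

Derivation:
After press 1 at (3,1):
1 0 0 0
1 1 1 0
1 0 1 0
1 0 0 0

After press 2 at (1,0):
0 0 0 0
0 0 1 0
0 0 1 0
1 0 0 0

Lights still on: 3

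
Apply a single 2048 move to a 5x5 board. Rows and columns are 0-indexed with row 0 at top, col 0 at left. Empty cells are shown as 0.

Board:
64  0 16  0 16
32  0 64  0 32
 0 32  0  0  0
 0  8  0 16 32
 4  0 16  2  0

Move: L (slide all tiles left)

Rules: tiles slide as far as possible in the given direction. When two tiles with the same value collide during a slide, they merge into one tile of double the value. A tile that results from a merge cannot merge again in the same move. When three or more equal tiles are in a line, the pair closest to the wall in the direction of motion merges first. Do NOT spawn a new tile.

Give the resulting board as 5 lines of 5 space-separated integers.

Slide left:
row 0: [64, 0, 16, 0, 16] -> [64, 32, 0, 0, 0]
row 1: [32, 0, 64, 0, 32] -> [32, 64, 32, 0, 0]
row 2: [0, 32, 0, 0, 0] -> [32, 0, 0, 0, 0]
row 3: [0, 8, 0, 16, 32] -> [8, 16, 32, 0, 0]
row 4: [4, 0, 16, 2, 0] -> [4, 16, 2, 0, 0]

Answer: 64 32  0  0  0
32 64 32  0  0
32  0  0  0  0
 8 16 32  0  0
 4 16  2  0  0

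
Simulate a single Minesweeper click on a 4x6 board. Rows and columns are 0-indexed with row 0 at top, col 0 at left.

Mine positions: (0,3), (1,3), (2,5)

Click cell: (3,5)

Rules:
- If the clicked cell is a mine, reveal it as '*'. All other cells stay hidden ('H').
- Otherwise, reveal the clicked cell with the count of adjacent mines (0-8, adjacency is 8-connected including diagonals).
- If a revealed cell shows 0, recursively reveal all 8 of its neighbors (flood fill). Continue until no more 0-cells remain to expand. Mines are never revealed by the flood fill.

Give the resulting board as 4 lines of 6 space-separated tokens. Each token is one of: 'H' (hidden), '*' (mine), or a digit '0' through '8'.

H H H H H H
H H H H H H
H H H H H H
H H H H H 1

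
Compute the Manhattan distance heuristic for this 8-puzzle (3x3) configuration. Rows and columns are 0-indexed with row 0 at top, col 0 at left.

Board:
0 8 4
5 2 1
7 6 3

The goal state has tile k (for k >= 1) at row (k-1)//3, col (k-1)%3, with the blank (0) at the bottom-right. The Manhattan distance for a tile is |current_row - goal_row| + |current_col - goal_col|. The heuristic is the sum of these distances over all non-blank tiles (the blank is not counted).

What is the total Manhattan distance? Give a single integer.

Tile 8: (0,1)->(2,1) = 2
Tile 4: (0,2)->(1,0) = 3
Tile 5: (1,0)->(1,1) = 1
Tile 2: (1,1)->(0,1) = 1
Tile 1: (1,2)->(0,0) = 3
Tile 7: (2,0)->(2,0) = 0
Tile 6: (2,1)->(1,2) = 2
Tile 3: (2,2)->(0,2) = 2
Sum: 2 + 3 + 1 + 1 + 3 + 0 + 2 + 2 = 14

Answer: 14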